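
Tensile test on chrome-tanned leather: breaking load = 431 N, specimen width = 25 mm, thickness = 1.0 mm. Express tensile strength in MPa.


Cross-section = 25 x 1.0 = 25.0 mm^2
TS = 431 / 25.0 = 17.24 MPa
(1 N/mm^2 = 1 MPa)


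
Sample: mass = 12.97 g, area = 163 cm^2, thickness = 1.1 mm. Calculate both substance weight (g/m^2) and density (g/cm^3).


Substance weight = 795.7 g/m^2
Density = 0.723 g/cm^3

SW = 12.97 / 163 x 10000 = 795.7 g/m^2
Volume = 163 x 1.1 / 10 = 17.93 cm^3
Density = 12.97 / 17.93 = 0.723 g/cm^3


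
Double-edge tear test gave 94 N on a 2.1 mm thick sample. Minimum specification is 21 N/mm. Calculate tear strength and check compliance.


Tear strength = 44.8 N/mm
Compliant: Yes

Tear strength = 94 / 2.1 = 44.8 N/mm
Required minimum = 21 N/mm
Compliant: Yes


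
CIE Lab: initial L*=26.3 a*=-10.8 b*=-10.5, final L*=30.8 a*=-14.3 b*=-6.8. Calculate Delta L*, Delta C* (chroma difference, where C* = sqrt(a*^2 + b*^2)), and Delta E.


Delta L* = 30.8 - 26.3 = 4.5
C1* = sqrt((-10.8)^2 + (-10.5)^2) = 15.063
C2* = sqrt((-14.3)^2 + (-6.8)^2) = 15.834
Delta C* = 15.834 - 15.063 = 0.77
Delta E = sqrt((4.5)^2 + (-3.5)^2 + (3.7)^2) = 6.80


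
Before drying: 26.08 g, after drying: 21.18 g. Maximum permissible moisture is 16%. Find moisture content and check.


MC = (26.08 - 21.18) / 26.08 x 100 = 18.8%
Maximum: 16%
Acceptable: No


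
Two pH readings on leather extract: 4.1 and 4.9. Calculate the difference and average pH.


Difference = 0.8
Average pH = 4.50

Difference = |4.1 - 4.9| = 0.8
Average = (4.1 + 4.9) / 2 = 4.50


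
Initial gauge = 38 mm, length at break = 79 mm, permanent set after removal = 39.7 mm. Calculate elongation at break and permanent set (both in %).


Elongation at break = 107.9%
Permanent set = 4.5%

Elongation at break = (79 - 38) / 38 x 100 = 107.9%
Permanent set = (39.7 - 38) / 38 x 100 = 4.5%


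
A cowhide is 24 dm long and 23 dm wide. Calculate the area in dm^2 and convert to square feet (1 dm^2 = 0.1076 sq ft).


552 dm^2
59.40 sq ft

Area = 24 x 23 = 552 dm^2
Conversion: 552 x 0.1076 = 59.40 sq ft


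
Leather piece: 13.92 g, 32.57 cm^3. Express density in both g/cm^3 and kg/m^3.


0.427 g/cm^3
427 kg/m^3

Density = 13.92 / 32.57 = 0.427 g/cm^3
Convert: 0.427 x 1000 = 427 kg/m^3


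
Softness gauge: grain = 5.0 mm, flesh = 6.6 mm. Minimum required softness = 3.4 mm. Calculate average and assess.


Average = (5.0 + 6.6) / 2 = 5.80 mm
Minimum = 3.4 mm
Meets requirement: Yes


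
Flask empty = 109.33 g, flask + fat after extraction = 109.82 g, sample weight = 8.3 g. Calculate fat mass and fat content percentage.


Fat mass = 0.49 g
Fat content = 5.9%

Fat mass = 109.82 - 109.33 = 0.49 g
Fat% = 0.49 / 8.3 x 100 = 5.9%


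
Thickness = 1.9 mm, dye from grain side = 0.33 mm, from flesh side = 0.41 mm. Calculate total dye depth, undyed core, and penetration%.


Total dyed = 0.74 mm
Undyed core = 1.16 mm
Penetration = 38.9%

Total dyed = 0.33 + 0.41 = 0.74 mm
Undyed core = 1.9 - 0.74 = 1.16 mm
Penetration = 0.74 / 1.9 x 100 = 38.9%


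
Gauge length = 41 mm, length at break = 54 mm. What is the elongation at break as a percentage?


Extension = 54 - 41 = 13 mm
Elongation = 13 / 41 x 100 = 31.7%


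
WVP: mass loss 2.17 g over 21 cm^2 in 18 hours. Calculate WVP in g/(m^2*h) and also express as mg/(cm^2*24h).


WVP = 57.41 g/(m^2*h)
Daily rate = 137.78 mg/(cm^2*24h)

WVP = 2.17 / (21 x 18) x 10000 = 57.41 g/(m^2*h)
Mass loss in mg = 2.17 x 1000 = 2170 mg
Per cm^2 per 24h in mg: 2170 x 24 / (21 x 18) = 52080 / 378 = 137.78 mg/(cm^2*24h)


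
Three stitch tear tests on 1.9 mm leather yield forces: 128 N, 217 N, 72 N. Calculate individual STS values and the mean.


STS1 = 128 / 1.9 = 67.4 N/mm
STS2 = 217 / 1.9 = 114.2 N/mm
STS3 = 72 / 1.9 = 37.9 N/mm
Mean = (67.4 + 114.2 + 37.9) / 3 = 73.2 N/mm


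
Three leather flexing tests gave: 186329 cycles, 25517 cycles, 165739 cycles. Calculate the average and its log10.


Average = (186329 + 25517 + 165739) / 3 = 125862 cycles
log10(125862) = 5.10


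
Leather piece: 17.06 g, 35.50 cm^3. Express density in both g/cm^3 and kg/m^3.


0.481 g/cm^3
481 kg/m^3


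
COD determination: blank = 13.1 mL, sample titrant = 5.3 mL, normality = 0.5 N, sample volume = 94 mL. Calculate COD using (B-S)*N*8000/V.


COD = (13.1 - 5.3) x 0.5 x 8000 / 94
COD = 7.8 x 0.5 x 8000 / 94
COD = 331.9 mg/L


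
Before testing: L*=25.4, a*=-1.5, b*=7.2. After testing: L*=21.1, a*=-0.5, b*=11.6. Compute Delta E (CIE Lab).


dL = 21.1 - 25.4 = -4.3
da = -0.5 - (-1.5) = 1.0
db = 11.6 - 7.2 = 4.4
dE = sqrt((-4.3)^2 + (1.0)^2 + (4.4)^2) = 6.23


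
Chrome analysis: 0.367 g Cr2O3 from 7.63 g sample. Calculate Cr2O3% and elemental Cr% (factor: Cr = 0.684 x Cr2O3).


Cr2O3% = 0.367 / 7.63 x 100 = 4.81%
Cr% = 4.81 x 0.684 = 3.29%


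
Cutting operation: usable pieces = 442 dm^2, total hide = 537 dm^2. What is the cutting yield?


Yield = usable / total x 100
Yield = 442 / 537 x 100 = 82.3%


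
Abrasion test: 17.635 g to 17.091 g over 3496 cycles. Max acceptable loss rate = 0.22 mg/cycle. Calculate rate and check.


Loss = 17.635 - 17.091 = 0.544 g
Rate = 0.544 g / 3496 cycles x 1000 = 0.156 mg/cycle
Max = 0.22 mg/cycle
Passes: Yes


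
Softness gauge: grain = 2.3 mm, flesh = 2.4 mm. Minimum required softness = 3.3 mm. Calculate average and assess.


Average softness = 2.35 mm
Meets requirement: No

Average = (2.3 + 2.4) / 2 = 2.35 mm
Minimum = 3.3 mm
Meets requirement: No


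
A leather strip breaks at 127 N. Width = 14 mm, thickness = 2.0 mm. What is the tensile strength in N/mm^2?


Cross-sectional area = 14 x 2.0 = 28.0 mm^2
Tensile strength = 127 / 28.0 = 4.54 N/mm^2


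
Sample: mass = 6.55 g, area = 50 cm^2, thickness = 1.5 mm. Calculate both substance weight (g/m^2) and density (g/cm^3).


SW = 6.55 / 50 x 10000 = 1310.0 g/m^2
Volume = 50 x 1.5 / 10 = 7.50 cm^3
Density = 6.55 / 7.50 = 0.873 g/cm^3


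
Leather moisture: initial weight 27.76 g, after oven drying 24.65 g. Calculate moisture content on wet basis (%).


11.2%


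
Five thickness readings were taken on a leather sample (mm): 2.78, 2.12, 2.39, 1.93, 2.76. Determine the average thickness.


Sum = 2.78 + 2.12 + 2.39 + 1.93 + 2.76 = 11.98
Average = 11.98 / 5 = 2.40 mm


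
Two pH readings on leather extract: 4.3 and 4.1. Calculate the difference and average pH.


Difference = 0.2
Average pH = 4.20

Difference = |4.3 - 4.1| = 0.2
Average = (4.3 + 4.1) / 2 = 4.20


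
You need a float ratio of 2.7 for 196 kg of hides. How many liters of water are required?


529.2 L

Water = hide weight x target ratio
Water = 196 x 2.7 = 529.2 L


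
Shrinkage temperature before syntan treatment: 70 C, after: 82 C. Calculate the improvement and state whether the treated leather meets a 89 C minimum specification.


Improvement = 12 C
Meets 89 C spec: No

Improvement = 82 - 70 = 12 C
Spec check: 82 C >= 89 C? No


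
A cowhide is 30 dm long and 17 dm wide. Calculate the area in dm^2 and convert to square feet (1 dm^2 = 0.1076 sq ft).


Area = 30 x 17 = 510 dm^2
Conversion: 510 x 0.1076 = 54.88 sq ft


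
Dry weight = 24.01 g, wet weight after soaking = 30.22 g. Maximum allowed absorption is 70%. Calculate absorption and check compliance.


WA = (30.22 - 24.01) / 24.01 x 100 = 25.9%
Maximum allowed: 70%
Compliant: Yes


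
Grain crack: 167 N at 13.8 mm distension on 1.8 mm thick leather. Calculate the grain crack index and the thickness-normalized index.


Crack index = 167 / 13.8 = 12.1 N/mm
Normalized = 12.1 / 1.8 = 6.7 N/mm per mm


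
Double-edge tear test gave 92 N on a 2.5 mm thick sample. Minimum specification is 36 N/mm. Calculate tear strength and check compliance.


Tear strength = 36.8 N/mm
Compliant: Yes

Tear strength = 92 / 2.5 = 36.8 N/mm
Required minimum = 36 N/mm
Compliant: Yes


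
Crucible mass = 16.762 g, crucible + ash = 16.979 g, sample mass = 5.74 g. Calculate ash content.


Ash mass = 16.979 - 16.762 = 0.217 g
Ash% = 0.217 / 5.74 x 100 = 3.78%


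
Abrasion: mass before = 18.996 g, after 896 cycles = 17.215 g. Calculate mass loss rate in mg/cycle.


Mass loss = 18.996 - 17.215 = 1.781 g
Rate = 1.781 / 896 x 1000 = 1.988 mg/cycle


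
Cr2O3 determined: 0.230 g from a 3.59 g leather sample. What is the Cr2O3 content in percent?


6.41%


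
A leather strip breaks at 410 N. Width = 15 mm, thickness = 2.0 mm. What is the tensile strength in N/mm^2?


Cross-sectional area = 15 x 2.0 = 30.0 mm^2
Tensile strength = 410 / 30.0 = 13.67 N/mm^2


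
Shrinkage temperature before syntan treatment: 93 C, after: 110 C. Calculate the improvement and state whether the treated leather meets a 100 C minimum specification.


Improvement = 110 - 93 = 17 C
Spec check: 110 C >= 100 C? Yes


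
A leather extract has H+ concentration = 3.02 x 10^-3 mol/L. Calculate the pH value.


pH = 2.52


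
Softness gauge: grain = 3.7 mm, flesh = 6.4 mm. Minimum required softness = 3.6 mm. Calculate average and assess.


Average = (3.7 + 6.4) / 2 = 5.05 mm
Minimum = 3.6 mm
Meets requirement: Yes


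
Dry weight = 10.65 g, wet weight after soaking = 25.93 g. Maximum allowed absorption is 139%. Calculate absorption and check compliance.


WA = (25.93 - 10.65) / 10.65 x 100 = 143.5%
Maximum allowed: 139%
Compliant: No


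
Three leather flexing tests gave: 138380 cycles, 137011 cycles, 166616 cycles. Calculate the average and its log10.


Average = (138380 + 137011 + 166616) / 3 = 147336 cycles
log10(147336) = 5.17


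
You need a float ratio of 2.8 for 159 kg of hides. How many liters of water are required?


Water = hide weight x target ratio
Water = 159 x 2.8 = 445.2 L


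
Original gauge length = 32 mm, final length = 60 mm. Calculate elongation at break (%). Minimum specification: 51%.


Extension = 60 - 32 = 28 mm
Elongation = 28 / 32 x 100 = 87.5%
Minimum required: 51%
Meets specification: Yes


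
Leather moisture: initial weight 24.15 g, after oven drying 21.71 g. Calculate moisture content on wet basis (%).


Moisture = 24.15 - 21.71 = 2.44 g
MC = 2.44 / 24.15 x 100 = 10.1%


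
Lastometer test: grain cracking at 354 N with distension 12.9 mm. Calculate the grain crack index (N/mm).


27.4 N/mm


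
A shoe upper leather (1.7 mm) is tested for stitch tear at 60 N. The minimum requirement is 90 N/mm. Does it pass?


STS = 60 / 1.7 = 35.3 N/mm
Minimum required: 90 N/mm
Passes: No


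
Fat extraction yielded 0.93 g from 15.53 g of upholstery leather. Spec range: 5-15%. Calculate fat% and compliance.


Fat content = 6.0%
Compliant: Yes

Fat% = 0.93 / 15.53 x 100 = 6.0%
Spec range: 5-15%
Compliant: Yes


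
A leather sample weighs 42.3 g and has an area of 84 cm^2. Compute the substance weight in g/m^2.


Substance weight = mass / area x 10000
SW = 42.3 / 84 x 10000
SW = 5035.7 g/m^2


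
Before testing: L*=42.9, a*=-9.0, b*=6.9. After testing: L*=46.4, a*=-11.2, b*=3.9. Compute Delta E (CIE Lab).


Delta E = 5.11

dL = 46.4 - 42.9 = 3.5
da = -11.2 - (-9.0) = -2.2
db = 3.9 - 6.9 = -3.0
dE = sqrt((3.5)^2 + (-2.2)^2 + (-3.0)^2) = 5.11


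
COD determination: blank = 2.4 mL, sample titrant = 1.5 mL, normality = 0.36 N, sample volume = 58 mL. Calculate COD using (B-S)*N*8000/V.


COD = (2.4 - 1.5) x 0.36 x 8000 / 58
COD = 0.9 x 0.36 x 8000 / 58
COD = 44.7 mg/L


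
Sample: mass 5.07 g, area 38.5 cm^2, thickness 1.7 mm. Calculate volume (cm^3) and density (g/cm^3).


Thickness in cm = 1.7 / 10 = 0.17 cm
Volume = 38.5 x 0.17 = 6.545 cm^3
Density = 5.07 / 6.545 = 0.775 g/cm^3


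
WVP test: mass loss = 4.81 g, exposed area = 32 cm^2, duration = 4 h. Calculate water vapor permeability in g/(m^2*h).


WVP = mass_loss / (area x time) x 10000
WVP = 4.81 / (32 x 4) x 10000
WVP = 4.81 / 128 x 10000 = 375.78 g/(m^2*h)


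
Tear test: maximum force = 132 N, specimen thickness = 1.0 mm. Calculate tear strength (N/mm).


Tear strength = force / thickness
Tear = 132 / 1.0 = 132.0 N/mm


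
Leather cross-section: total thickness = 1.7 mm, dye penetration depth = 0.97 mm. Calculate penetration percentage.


57.1%


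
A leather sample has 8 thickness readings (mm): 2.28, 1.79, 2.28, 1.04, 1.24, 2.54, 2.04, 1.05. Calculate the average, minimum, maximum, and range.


Sum = 14.26
Average = 14.26 / 8 = 1.78 mm
Minimum = 1.04 mm
Maximum = 2.54 mm
Range = 2.54 - 1.04 = 1.50 mm


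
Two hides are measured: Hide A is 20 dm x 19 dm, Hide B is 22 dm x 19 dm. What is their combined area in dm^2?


Hide A area = 20 x 19 = 380 dm^2
Hide B area = 22 x 19 = 418 dm^2
Total = 380 + 418 = 798 dm^2


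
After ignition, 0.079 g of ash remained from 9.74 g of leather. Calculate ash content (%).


Ash% = 0.079 / 9.74 x 100
Ash% = 0.81%


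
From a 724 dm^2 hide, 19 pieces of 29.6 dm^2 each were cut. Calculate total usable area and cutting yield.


Total usable = 19 x 29.6 = 562.4 dm^2
Yield = 562.4 / 724 x 100 = 77.7%


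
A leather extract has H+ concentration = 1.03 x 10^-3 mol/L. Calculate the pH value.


pH = -log10[H+]
pH = -log10(1.03 x 10^-3) = 2.99


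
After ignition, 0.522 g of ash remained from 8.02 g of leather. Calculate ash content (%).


6.51%

Ash% = 0.522 / 8.02 x 100
Ash% = 6.51%


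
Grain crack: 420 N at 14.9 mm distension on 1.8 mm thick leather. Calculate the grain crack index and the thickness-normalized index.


Crack index = 420 / 14.9 = 28.2 N/mm
Normalized = 28.2 / 1.8 = 15.7 N/mm per mm


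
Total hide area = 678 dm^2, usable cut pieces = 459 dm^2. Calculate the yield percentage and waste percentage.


Yield = 459 / 678 x 100 = 67.7%
Waste = 678 - 459 = 219 dm^2
Waste% = 100 - 67.7 = 32.3%


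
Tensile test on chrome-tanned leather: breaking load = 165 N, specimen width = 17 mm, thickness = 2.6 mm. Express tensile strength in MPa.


Cross-section = 17 x 2.6 = 44.2 mm^2
TS = 165 / 44.2 = 3.73 MPa
(1 N/mm^2 = 1 MPa)


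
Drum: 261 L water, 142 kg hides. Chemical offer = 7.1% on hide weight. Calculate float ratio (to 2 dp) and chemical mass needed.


Float ratio = 1.84
Chemical needed = 10.082 kg


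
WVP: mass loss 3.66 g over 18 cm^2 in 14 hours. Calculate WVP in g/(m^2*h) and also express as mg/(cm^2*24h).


WVP = 3.66 / (18 x 14) x 10000 = 145.24 g/(m^2*h)
Mass loss in mg = 3.66 x 1000 = 3660 mg
Per cm^2 per 24h in mg: 3660 x 24 / (18 x 14) = 87840 / 252 = 348.57 mg/(cm^2*24h)


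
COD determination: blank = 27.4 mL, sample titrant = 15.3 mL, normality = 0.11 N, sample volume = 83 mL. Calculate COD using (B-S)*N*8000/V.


COD = (27.4 - 15.3) x 0.11 x 8000 / 83
COD = 12.1 x 0.11 x 8000 / 83
COD = 128.3 mg/L


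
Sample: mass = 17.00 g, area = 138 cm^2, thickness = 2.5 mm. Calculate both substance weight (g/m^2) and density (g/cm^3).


Substance weight = 1231.9 g/m^2
Density = 0.493 g/cm^3

SW = 17.00 / 138 x 10000 = 1231.9 g/m^2
Volume = 138 x 2.5 / 10 = 34.50 cm^3
Density = 17.00 / 34.50 = 0.493 g/cm^3


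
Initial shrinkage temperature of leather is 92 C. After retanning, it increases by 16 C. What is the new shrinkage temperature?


New Ts = 92 + 16 = 108 C


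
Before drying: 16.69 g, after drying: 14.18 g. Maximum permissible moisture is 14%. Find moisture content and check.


Moisture content = 15.0%
Acceptable: No

MC = (16.69 - 14.18) / 16.69 x 100 = 15.0%
Maximum: 14%
Acceptable: No


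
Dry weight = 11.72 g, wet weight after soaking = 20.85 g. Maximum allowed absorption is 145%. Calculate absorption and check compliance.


Absorption = 77.9%
Compliant: Yes


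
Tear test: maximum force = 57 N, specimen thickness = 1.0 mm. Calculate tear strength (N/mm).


Tear strength = force / thickness
Tear = 57 / 1.0 = 57.0 N/mm


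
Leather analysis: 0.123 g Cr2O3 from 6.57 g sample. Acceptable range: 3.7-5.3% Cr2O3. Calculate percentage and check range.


Cr2O3 = 1.87%
Within range: No

Cr2O3% = 0.123 / 6.57 x 100 = 1.87%
Acceptable range: 3.7 to 5.3%
Within range: No


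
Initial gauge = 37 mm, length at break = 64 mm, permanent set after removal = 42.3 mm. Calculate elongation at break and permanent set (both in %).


Elongation at break = (64 - 37) / 37 x 100 = 73.0%
Permanent set = (42.3 - 37) / 37 x 100 = 14.3%


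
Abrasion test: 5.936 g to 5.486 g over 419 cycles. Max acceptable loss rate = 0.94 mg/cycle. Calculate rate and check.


Rate = 1.074 mg/cycle
Passes: No

Loss = 5.936 - 5.486 = 0.450 g
Rate = 0.450 g / 419 cycles x 1000 = 1.074 mg/cycle
Max = 0.94 mg/cycle
Passes: No


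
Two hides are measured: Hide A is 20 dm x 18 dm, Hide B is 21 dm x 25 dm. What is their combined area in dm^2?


Hide A area = 20 x 18 = 360 dm^2
Hide B area = 21 x 25 = 525 dm^2
Total = 360 + 525 = 885 dm^2


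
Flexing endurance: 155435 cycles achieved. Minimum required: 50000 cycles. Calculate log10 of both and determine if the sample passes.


Achieved: log10 = 5.19
Required: log10 = 4.70
Passes: Yes

log10(155435) = 5.19
log10(50000) = 4.70
Passes: Yes


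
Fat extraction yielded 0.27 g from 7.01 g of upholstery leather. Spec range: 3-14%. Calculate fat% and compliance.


Fat content = 3.9%
Compliant: Yes

Fat% = 0.27 / 7.01 x 100 = 3.9%
Spec range: 3-14%
Compliant: Yes


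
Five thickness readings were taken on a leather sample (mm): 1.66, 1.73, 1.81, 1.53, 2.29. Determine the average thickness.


1.80 mm


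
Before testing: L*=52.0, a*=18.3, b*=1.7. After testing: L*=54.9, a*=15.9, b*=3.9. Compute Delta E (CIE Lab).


Delta E = 4.36


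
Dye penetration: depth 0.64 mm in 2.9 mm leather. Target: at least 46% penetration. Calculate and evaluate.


Penetration = 0.64 / 2.9 x 100 = 22.1%
Target: 46%
Meets target: No


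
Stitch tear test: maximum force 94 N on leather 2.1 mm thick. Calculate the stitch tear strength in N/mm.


44.8 N/mm

Stitch tear strength = force / thickness
STS = 94 / 2.1 = 44.8 N/mm


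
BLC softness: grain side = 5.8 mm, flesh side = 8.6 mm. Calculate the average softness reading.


7.20 mm


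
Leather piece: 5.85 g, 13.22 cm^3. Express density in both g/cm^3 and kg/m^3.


Density = 5.85 / 13.22 = 0.443 g/cm^3
Convert: 0.443 x 1000 = 443 kg/m^3


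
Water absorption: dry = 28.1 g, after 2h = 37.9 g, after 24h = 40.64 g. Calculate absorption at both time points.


2h absorption = 34.9%
24h absorption = 44.6%


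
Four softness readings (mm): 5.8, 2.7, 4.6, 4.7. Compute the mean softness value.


4.45 mm


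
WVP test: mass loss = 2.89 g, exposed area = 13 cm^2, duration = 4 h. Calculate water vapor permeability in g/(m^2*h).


WVP = mass_loss / (area x time) x 10000
WVP = 2.89 / (13 x 4) x 10000
WVP = 2.89 / 52 x 10000 = 555.77 g/(m^2*h)


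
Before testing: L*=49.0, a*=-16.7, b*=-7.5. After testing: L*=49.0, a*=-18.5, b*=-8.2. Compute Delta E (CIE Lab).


Delta E = 1.93

dL = 49.0 - 49.0 = 0.0
da = -18.5 - (-16.7) = -1.8
db = -8.2 - (-7.5) = -0.7
dE = sqrt((0.0)^2 + (-1.8)^2 + (-0.7)^2) = 1.93


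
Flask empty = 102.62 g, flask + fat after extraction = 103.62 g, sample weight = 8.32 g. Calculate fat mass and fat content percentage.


Fat mass = 1.00 g
Fat content = 12.0%

Fat mass = 103.62 - 102.62 = 1.00 g
Fat% = 1.00 / 8.32 x 100 = 12.0%


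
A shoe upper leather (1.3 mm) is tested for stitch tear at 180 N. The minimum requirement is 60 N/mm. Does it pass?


STS = 138.5 N/mm
Passes: Yes

STS = 180 / 1.3 = 138.5 N/mm
Minimum required: 60 N/mm
Passes: Yes


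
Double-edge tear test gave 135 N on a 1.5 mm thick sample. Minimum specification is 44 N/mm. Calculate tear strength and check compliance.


Tear strength = 135 / 1.5 = 90.0 N/mm
Required minimum = 44 N/mm
Compliant: Yes


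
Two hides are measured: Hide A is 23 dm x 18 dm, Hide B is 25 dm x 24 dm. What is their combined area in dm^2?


1014 dm^2


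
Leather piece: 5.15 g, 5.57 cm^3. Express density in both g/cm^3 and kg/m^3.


Density = 5.15 / 5.57 = 0.925 g/cm^3
Convert: 0.925 x 1000 = 925 kg/m^3


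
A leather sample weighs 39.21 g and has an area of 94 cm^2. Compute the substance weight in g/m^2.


Substance weight = mass / area x 10000
SW = 39.21 / 94 x 10000
SW = 4171.3 g/m^2


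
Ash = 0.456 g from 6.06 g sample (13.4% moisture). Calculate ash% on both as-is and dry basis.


As-is ash = 7.52%
Dry-basis ash = 8.69%


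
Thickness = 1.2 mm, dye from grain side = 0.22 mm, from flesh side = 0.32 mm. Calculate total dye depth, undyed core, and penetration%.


Total dyed = 0.54 mm
Undyed core = 0.66 mm
Penetration = 45.0%

Total dyed = 0.22 + 0.32 = 0.54 mm
Undyed core = 1.2 - 0.54 = 0.66 mm
Penetration = 0.54 / 1.2 x 100 = 45.0%


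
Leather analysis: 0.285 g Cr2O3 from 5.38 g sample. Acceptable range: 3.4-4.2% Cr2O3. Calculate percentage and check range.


Cr2O3% = 0.285 / 5.38 x 100 = 5.30%
Acceptable range: 3.4 to 4.2%
Within range: No


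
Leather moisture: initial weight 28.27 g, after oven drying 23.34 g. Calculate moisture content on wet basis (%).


17.4%

Moisture = 28.27 - 23.34 = 4.93 g
MC = 4.93 / 28.27 x 100 = 17.4%


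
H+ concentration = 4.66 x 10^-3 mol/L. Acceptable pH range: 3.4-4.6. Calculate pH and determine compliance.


pH = 2.33
Compliant: No

pH = -log10(4.66 x 10^-3) = 2.33
Range: 3.4 to 4.6
Compliant: No


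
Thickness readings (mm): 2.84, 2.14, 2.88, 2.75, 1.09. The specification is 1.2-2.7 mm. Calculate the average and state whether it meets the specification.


Sum = 11.70
Average = 11.70 / 5 = 2.34 mm
Specification range: 1.2 to 2.7 mm
Within spec: Yes


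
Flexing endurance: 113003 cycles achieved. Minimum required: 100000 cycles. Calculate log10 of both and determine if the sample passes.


log10(113003) = 5.05
log10(100000) = 5.00
Passes: Yes


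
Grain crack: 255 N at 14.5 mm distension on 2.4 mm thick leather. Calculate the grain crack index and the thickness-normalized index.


Crack index = 255 / 14.5 = 17.6 N/mm
Normalized = 17.6 / 2.4 = 7.3 N/mm per mm


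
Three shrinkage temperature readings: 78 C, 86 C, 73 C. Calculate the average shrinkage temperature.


79.0 C


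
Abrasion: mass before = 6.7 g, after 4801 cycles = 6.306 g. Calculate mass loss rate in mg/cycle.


Mass loss = 6.7 - 6.306 = 0.394 g
Rate = 0.394 / 4801 x 1000 = 0.082 mg/cycle


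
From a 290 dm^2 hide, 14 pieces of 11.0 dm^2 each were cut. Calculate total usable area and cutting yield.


Total usable = 14 x 11.0 = 154.0 dm^2
Yield = 154.0 / 290 x 100 = 53.1%


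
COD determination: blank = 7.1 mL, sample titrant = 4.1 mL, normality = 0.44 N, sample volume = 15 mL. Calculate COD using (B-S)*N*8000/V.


704.0 mg/L


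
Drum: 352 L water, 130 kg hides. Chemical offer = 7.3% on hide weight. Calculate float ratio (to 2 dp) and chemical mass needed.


Float ratio = 2.71
Chemical needed = 9.49 kg


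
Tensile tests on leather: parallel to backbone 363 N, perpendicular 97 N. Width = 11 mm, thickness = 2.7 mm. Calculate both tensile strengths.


Area = 11 x 2.7 = 29.7 mm^2
TS (parallel) = 363 / 29.7 = 12.22 N/mm^2
TS (perpendicular) = 97 / 29.7 = 3.27 N/mm^2


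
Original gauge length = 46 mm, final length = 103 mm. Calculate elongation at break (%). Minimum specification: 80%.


Extension = 103 - 46 = 57 mm
Elongation = 57 / 46 x 100 = 123.9%
Minimum required: 80%
Meets specification: Yes


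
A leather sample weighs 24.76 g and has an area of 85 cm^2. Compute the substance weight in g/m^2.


2912.9 g/m^2

Substance weight = mass / area x 10000
SW = 24.76 / 85 x 10000
SW = 2912.9 g/m^2


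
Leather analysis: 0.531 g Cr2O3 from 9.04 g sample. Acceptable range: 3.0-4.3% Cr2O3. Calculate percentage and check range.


Cr2O3% = 0.531 / 9.04 x 100 = 5.87%
Acceptable range: 3.0 to 4.3%
Within range: No


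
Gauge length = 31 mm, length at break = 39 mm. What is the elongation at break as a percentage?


25.8%


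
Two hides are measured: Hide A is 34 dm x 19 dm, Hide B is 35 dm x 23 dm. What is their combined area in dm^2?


1451 dm^2


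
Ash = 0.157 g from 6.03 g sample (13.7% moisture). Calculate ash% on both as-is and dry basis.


As-is ash = 2.60%
Dry-basis ash = 3.02%

As-is ash% = 0.157 / 6.03 x 100 = 2.60%
Dry mass = 6.03 x (100 - 13.7) / 100 = 5.20389 g
Dry-basis ash% = 0.157 / 5.20389 x 100 = 3.02%


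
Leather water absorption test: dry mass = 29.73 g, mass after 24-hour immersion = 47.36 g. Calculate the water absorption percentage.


59.3%

Water absorbed = 47.36 - 29.73 = 17.63 g
WA% = 17.63 / 29.73 x 100 = 59.3%


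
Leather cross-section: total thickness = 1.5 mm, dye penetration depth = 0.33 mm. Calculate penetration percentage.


Penetration% = 0.33 / 1.5 x 100
Penetration = 22.0%


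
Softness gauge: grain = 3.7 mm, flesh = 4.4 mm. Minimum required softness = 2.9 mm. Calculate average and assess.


Average softness = 4.05 mm
Meets requirement: Yes


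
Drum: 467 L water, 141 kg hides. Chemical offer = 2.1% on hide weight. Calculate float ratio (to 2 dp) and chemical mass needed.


Float ratio = 3.31
Chemical needed = 2.961 kg

Float ratio = 467 / 141 = 3.31
Chemical = 141 x 2.1 / 100 = 2.961 kg


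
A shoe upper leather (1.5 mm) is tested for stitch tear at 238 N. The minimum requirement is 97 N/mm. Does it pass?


STS = 158.7 N/mm
Passes: Yes


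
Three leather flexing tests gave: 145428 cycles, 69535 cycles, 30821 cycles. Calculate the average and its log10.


Average = (145428 + 69535 + 30821) / 3 = 81928 cycles
log10(81928) = 4.91


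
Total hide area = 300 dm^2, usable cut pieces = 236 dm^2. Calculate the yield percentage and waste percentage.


Yield = 236 / 300 x 100 = 78.7%
Waste = 300 - 236 = 64 dm^2
Waste% = 100 - 78.7 = 21.3%


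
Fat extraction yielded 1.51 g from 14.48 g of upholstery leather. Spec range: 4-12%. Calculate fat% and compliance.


Fat% = 1.51 / 14.48 x 100 = 10.4%
Spec range: 4-12%
Compliant: Yes


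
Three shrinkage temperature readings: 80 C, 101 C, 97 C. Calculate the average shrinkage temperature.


Average = (80 + 101 + 97) / 3
Average = 278 / 3 = 92.7 C


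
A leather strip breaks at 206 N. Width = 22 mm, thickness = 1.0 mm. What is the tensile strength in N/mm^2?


Cross-sectional area = 22 x 1.0 = 22.0 mm^2
Tensile strength = 206 / 22.0 = 9.36 N/mm^2


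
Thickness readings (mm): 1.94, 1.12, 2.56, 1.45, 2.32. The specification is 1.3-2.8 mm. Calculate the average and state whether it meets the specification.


Average = 1.88 mm
Within specification: Yes

Sum = 9.39
Average = 9.39 / 5 = 1.88 mm
Specification range: 1.3 to 2.8 mm
Within spec: Yes


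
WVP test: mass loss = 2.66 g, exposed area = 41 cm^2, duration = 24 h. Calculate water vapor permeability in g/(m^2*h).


27.03 g/(m^2*h)

WVP = mass_loss / (area x time) x 10000
WVP = 2.66 / (41 x 24) x 10000
WVP = 2.66 / 984 x 10000 = 27.03 g/(m^2*h)


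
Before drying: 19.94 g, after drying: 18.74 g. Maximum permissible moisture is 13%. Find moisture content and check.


Moisture content = 6.0%
Acceptable: Yes

MC = (19.94 - 18.74) / 19.94 x 100 = 6.0%
Maximum: 13%
Acceptable: Yes


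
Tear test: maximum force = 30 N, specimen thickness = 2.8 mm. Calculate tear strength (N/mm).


Tear strength = force / thickness
Tear = 30 / 2.8 = 10.7 N/mm


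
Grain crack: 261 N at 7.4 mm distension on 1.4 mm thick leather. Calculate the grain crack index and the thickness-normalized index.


Crack index = 261 / 7.4 = 35.3 N/mm
Normalized = 35.3 / 1.4 = 25.2 N/mm per mm


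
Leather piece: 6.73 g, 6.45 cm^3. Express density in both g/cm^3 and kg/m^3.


Density = 6.73 / 6.45 = 1.043 g/cm^3
Convert: 1.043 x 1000 = 1043 kg/m^3


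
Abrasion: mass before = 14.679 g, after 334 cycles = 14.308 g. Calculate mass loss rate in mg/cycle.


1.111 mg/cycle

Mass loss = 14.679 - 14.308 = 0.371 g
Rate = 0.371 / 334 x 1000 = 1.111 mg/cycle


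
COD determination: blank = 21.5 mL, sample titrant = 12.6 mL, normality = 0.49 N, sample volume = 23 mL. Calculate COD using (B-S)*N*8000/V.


COD = (21.5 - 12.6) x 0.49 x 8000 / 23
COD = 8.9 x 0.49 x 8000 / 23
COD = 1516.9 mg/L


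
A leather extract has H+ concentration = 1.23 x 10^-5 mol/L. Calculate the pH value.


pH = 4.91

pH = -log10[H+]
pH = -log10(1.23 x 10^-5) = 4.91


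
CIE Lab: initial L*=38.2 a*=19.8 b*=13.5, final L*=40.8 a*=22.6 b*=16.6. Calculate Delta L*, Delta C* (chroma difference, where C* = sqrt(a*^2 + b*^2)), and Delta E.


Delta L* = 2.6
Delta C* = 4.08
Delta E = 4.92

Delta L* = 40.8 - 38.2 = 2.6
C1* = sqrt((19.8)^2 + (13.5)^2) = 23.964
C2* = sqrt((22.6)^2 + (16.6)^2) = 28.041
Delta C* = 28.041 - 23.964 = 4.08
Delta E = sqrt((2.6)^2 + (2.8)^2 + (3.1)^2) = 4.92


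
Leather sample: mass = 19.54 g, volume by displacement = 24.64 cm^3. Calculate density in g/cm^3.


Density = mass / volume
Density = 19.54 / 24.64 = 0.793 g/cm^3


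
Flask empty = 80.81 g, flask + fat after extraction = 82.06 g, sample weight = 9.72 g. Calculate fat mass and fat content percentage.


Fat mass = 1.25 g
Fat content = 12.9%


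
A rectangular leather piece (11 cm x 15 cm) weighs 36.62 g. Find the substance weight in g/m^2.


2219.4 g/m^2

Area = 11 x 15 = 165 cm^2
SW = 36.62 / 165 x 10000 = 2219.4 g/m^2


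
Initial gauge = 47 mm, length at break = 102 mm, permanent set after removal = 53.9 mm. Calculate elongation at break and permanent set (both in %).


Elongation at break = (102 - 47) / 47 x 100 = 117.0%
Permanent set = (53.9 - 47) / 47 x 100 = 14.7%


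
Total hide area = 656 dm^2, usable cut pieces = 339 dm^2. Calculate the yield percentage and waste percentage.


Yield = 51.7%
Waste = 48.3%

Yield = 339 / 656 x 100 = 51.7%
Waste = 656 - 339 = 317 dm^2
Waste% = 100 - 51.7 = 48.3%


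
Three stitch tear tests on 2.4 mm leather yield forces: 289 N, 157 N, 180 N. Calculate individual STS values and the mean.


STS1 = 120.4 N/mm
STS2 = 65.4 N/mm
STS3 = 75.0 N/mm
Mean = 86.9 N/mm

STS1 = 289 / 2.4 = 120.4 N/mm
STS2 = 157 / 2.4 = 65.4 N/mm
STS3 = 180 / 2.4 = 75.0 N/mm
Mean = (120.4 + 65.4 + 75.0) / 3 = 86.9 N/mm


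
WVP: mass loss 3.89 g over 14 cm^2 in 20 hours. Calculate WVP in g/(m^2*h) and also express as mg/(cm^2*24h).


WVP = 3.89 / (14 x 20) x 10000 = 138.93 g/(m^2*h)
Mass loss in mg = 3.89 x 1000 = 3890 mg
Per cm^2 per 24h in mg: 3890 x 24 / (14 x 20) = 93360 / 280 = 333.43 mg/(cm^2*24h)


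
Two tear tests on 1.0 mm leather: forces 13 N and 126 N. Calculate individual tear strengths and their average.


Tear 1 = 13.0 N/mm
Tear 2 = 126.0 N/mm
Average = 69.5 N/mm

Tear 1 = 13 / 1.0 = 13.0 N/mm
Tear 2 = 126 / 1.0 = 126.0 N/mm
Average = (13.0 + 126.0) / 2 = 69.5 N/mm


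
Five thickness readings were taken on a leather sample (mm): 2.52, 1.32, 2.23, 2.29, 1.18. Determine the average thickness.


1.91 mm

Sum = 2.52 + 1.32 + 2.23 + 2.29 + 1.18 = 9.54
Average = 9.54 / 5 = 1.91 mm


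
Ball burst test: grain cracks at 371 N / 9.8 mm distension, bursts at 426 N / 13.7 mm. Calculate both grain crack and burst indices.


Crack index = 37.9 N/mm
Burst index = 31.1 N/mm


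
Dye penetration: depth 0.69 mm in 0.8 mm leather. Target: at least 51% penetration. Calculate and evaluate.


Penetration = 86.3%
Meets target: Yes

Penetration = 0.69 / 0.8 x 100 = 86.3%
Target: 51%
Meets target: Yes


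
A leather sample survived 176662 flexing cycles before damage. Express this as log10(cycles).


5.25

log10(176662) = 5.25


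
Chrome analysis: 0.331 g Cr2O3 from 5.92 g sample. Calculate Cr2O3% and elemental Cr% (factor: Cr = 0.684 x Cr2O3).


Cr2O3% = 0.331 / 5.92 x 100 = 5.59%
Cr% = 5.59 x 0.684 = 3.82%


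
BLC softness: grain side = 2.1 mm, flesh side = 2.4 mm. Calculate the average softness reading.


Average = (2.1 + 2.4) / 2
Average = 2.25 mm


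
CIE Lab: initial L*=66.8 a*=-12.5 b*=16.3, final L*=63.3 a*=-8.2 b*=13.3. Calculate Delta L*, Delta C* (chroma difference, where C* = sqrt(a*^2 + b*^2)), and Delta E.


Delta L* = 63.3 - 66.8 = -3.5
C1* = sqrt((-12.5)^2 + (16.3)^2) = 20.541
C2* = sqrt((-8.2)^2 + (13.3)^2) = 15.625
Delta C* = 15.625 - 20.541 = -4.92
Delta E = sqrt((-3.5)^2 + (4.3)^2 + (-3.0)^2) = 6.30


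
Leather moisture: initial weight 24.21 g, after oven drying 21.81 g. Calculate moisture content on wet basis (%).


Moisture = 24.21 - 21.81 = 2.40 g
MC = 2.40 / 24.21 x 100 = 9.9%


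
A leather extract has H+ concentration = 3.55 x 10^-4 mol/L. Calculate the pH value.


pH = -log10[H+]
pH = -log10(3.55 x 10^-4) = 3.45


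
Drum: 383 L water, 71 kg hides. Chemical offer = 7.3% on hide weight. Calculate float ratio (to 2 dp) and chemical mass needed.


Float ratio = 383 / 71 = 5.39
Chemical = 71 x 7.3 / 100 = 5.183 kg


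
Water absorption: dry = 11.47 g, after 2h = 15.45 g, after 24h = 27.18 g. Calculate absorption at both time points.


WA (2h) = (15.45 - 11.47) / 11.47 x 100 = 34.7%
WA (24h) = (27.18 - 11.47) / 11.47 x 100 = 137.0%


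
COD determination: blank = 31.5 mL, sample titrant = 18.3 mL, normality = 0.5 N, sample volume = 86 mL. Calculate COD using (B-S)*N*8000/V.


614.0 mg/L


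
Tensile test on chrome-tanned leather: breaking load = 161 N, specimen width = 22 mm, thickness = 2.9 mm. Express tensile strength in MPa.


Cross-section = 22 x 2.9 = 63.8 mm^2
TS = 161 / 63.8 = 2.52 MPa
(1 N/mm^2 = 1 MPa)


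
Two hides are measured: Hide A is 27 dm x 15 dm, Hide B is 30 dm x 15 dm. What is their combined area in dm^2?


855 dm^2

Hide A area = 27 x 15 = 405 dm^2
Hide B area = 30 x 15 = 450 dm^2
Total = 405 + 450 = 855 dm^2


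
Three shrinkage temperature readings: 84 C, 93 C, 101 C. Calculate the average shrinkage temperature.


92.7 C


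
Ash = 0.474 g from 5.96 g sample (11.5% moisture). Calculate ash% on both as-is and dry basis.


As-is ash = 7.95%
Dry-basis ash = 8.99%

As-is ash% = 0.474 / 5.96 x 100 = 7.95%
Dry mass = 5.96 x (100 - 11.5) / 100 = 5.2746 g
Dry-basis ash% = 0.474 / 5.2746 x 100 = 8.99%


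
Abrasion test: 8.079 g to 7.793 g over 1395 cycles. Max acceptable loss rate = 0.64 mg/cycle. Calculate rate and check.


Loss = 8.079 - 7.793 = 0.286 g
Rate = 0.286 g / 1395 cycles x 1000 = 0.205 mg/cycle
Max = 0.64 mg/cycle
Passes: Yes


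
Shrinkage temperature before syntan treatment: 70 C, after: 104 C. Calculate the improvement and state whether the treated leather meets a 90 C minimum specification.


Improvement = 34 C
Meets 90 C spec: Yes


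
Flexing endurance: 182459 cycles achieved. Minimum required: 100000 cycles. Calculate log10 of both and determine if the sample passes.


log10(182459) = 5.26
log10(100000) = 5.00
Passes: Yes


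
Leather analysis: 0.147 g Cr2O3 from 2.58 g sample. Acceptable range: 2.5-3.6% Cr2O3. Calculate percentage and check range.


Cr2O3 = 5.70%
Within range: No


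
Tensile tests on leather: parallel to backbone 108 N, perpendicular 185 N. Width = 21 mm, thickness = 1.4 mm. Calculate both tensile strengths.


Parallel = 3.67 N/mm^2
Perpendicular = 6.29 N/mm^2


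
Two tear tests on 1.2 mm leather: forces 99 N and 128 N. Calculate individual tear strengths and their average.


Tear 1 = 99 / 1.2 = 82.5 N/mm
Tear 2 = 128 / 1.2 = 106.7 N/mm
Average = (82.5 + 106.7) / 2 = 94.6 N/mm


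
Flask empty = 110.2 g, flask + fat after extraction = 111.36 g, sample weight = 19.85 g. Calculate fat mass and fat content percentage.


Fat mass = 111.36 - 110.2 = 1.16 g
Fat% = 1.16 / 19.85 x 100 = 5.8%


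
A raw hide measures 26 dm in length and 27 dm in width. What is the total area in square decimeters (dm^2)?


Area = length x width
Area = 26 x 27 = 702 dm^2


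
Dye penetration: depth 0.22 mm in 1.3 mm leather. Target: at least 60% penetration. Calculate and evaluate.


Penetration = 16.9%
Meets target: No


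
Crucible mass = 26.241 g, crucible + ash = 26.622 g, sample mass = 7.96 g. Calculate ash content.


Ash mass = 26.622 - 26.241 = 0.381 g
Ash% = 0.381 / 7.96 x 100 = 4.79%


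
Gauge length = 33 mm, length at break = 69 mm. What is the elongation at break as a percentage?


Extension = 69 - 33 = 36 mm
Elongation = 36 / 33 x 100 = 109.1%


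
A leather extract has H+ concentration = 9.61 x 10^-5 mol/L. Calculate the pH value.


pH = -log10[H+]
pH = -log10(9.61 x 10^-5) = 4.02


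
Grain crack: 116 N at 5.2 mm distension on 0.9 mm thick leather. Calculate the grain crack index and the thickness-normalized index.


Crack index = 116 / 5.2 = 22.3 N/mm
Normalized = 22.3 / 0.9 = 24.8 N/mm per mm


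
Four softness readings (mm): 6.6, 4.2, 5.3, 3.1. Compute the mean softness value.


4.80 mm


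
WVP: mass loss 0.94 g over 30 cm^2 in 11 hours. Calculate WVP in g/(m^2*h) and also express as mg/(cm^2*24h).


WVP = 0.94 / (30 x 11) x 10000 = 28.48 g/(m^2*h)
Mass loss in mg = 0.94 x 1000 = 940 mg
Per cm^2 per 24h in mg: 940 x 24 / (30 x 11) = 22560 / 330 = 68.36 mg/(cm^2*24h)


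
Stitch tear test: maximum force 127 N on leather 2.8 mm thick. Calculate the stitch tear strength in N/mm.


Stitch tear strength = force / thickness
STS = 127 / 2.8 = 45.4 N/mm


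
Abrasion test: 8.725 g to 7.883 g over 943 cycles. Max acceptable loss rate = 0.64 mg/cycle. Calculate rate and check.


Loss = 8.725 - 7.883 = 0.842 g
Rate = 0.842 g / 943 cycles x 1000 = 0.893 mg/cycle
Max = 0.64 mg/cycle
Passes: No


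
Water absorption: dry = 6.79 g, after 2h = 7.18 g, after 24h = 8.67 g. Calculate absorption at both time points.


WA (2h) = (7.18 - 6.79) / 6.79 x 100 = 5.7%
WA (24h) = (8.67 - 6.79) / 6.79 x 100 = 27.7%


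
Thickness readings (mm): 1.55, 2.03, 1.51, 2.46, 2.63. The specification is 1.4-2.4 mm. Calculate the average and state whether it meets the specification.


Average = 2.04 mm
Within specification: Yes


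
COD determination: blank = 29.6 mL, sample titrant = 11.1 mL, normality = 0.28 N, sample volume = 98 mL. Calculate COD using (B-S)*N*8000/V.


422.9 mg/L


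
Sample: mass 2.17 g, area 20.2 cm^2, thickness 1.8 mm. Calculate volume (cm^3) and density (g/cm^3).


Volume = 3.636 cm^3
Density = 0.597 g/cm^3

Thickness in cm = 1.8 / 10 = 0.18 cm
Volume = 20.2 x 0.18 = 3.636 cm^3
Density = 2.17 / 3.636 = 0.597 g/cm^3


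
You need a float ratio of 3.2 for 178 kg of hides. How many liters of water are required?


569.6 L

Water = hide weight x target ratio
Water = 178 x 3.2 = 569.6 L


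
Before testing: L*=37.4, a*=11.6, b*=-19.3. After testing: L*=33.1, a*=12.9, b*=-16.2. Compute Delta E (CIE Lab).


dL = 33.1 - 37.4 = -4.3
da = 12.9 - 11.6 = 1.3
db = -16.2 - (-19.3) = 3.1
dE = sqrt((-4.3)^2 + (1.3)^2 + (3.1)^2) = 5.46


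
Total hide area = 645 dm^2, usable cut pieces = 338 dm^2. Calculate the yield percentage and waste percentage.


Yield = 338 / 645 x 100 = 52.4%
Waste = 645 - 338 = 307 dm^2
Waste% = 100 - 52.4 = 47.6%


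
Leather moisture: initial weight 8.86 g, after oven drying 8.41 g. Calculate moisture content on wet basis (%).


5.1%

Moisture = 8.86 - 8.41 = 0.45 g
MC = 0.45 / 8.86 x 100 = 5.1%


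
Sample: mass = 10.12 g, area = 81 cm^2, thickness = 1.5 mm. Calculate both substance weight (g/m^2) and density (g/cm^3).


SW = 10.12 / 81 x 10000 = 1249.4 g/m^2
Volume = 81 x 1.5 / 10 = 12.15 cm^3
Density = 10.12 / 12.15 = 0.833 g/cm^3


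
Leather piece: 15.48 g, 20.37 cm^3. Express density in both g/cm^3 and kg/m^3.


Density = 15.48 / 20.37 = 0.760 g/cm^3
Convert: 0.760 x 1000 = 760 kg/m^3


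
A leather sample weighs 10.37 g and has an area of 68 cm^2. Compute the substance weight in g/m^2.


Substance weight = mass / area x 10000
SW = 10.37 / 68 x 10000
SW = 1525.0 g/m^2
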